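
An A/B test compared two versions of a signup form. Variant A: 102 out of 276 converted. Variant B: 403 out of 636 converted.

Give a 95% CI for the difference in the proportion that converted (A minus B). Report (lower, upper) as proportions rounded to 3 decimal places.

(-0.332, -0.196)

Sample proportions: 102/276 = 0.3696, 403/636 = 0.6336.
Each SE is √(p̂(1−p̂)/n): √(0.3696·0.6304/276) = 0.02905 and √(0.6336·0.3664/636) = 0.01911.
SE(p̂₁ − p̂₂) = √(SE₁² + SE₂²) = √(0.0008439025 + 0.0003651921) = 0.03477, since the two samples are independent.
At 95% confidence z* = 1.960; margin = 1.960 × 0.03477 = 0.06815.
The difference is 0.3696 − 0.6336 = -0.2640, so the interval is -0.2640 ± 0.06815 = (-0.332, -0.196).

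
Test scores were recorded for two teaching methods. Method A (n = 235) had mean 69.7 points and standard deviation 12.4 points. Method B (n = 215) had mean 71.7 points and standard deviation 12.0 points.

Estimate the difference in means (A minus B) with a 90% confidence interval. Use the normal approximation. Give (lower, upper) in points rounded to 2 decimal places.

(-3.89, -0.11)

SE₁ = s₁/√n₁ = 12.4/√235 = 0.8089; SE₂ = 12.0/√215 = 0.8184.
Independent samples, unequal variances: SE_diff = √(SE₁² + SE₂²) = √(0.65431921 + 0.66977856) = 1.1507.
z* = 1.645, so margin of error = 1.645 × 1.1507 = 1.8929.
Difference in means = 69.7 − 71.7 = -2.0000.
-2.0000 ± 1.8929 → (-3.89, -0.11).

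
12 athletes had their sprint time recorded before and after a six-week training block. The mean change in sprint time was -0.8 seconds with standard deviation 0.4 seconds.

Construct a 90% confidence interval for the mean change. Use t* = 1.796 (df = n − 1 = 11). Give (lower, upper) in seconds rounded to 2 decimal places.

(-1.01, -0.59)

This is a matched-pairs design, so SE = s_d/√n = 0.4/√12 = 0.1155.
Margin = 1.796 × 0.1155 = 0.2074; the interval is -0.8 ± 0.2074 = (-1.01, -0.59).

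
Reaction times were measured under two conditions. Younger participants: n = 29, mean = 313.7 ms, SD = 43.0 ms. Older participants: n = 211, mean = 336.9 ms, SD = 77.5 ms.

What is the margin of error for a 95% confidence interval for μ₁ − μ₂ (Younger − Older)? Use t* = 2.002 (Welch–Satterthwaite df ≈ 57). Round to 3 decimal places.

SE₁ = s₁/√n₁ = 43.0/√29 = 7.9849; SE₂ = 77.5/√211 = 5.3353.
Independent samples, unequal variances: SE_diff = √(SE₁² + SE₂²) = √(63.75862801 + 28.46542609) = 9.6033.
t* = 2.002, so margin of error = 2.002 × 9.6033 = 19.2258.

19.226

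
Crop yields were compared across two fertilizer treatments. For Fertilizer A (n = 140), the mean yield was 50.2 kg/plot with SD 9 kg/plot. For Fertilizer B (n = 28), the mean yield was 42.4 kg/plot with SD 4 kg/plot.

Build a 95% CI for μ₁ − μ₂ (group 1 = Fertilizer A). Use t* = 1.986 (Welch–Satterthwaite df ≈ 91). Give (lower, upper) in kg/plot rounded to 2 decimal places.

SE₁ = s₁/√n₁ = 9/√140 = 0.7606; SE₂ = 4/√28 = 0.7559.
Independent samples, unequal variances: SE_diff = √(SE₁² + SE₂²) = √(0.57851236 + 0.57138481) = 1.0723.
t* = 1.986, so margin of error = 1.986 × 1.0723 = 2.1296.
Difference in means = 50.2 − 42.4 = 7.8000.
7.8000 ± 2.1296 → (5.67, 9.93).

(5.67, 9.93)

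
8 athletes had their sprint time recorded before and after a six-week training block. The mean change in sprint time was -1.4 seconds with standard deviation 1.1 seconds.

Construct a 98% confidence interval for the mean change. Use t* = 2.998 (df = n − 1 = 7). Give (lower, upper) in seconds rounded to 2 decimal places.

This is a matched-pairs design, so SE = s_d/√n = 1.1/√8 = 0.3889.
Margin = 2.998 × 0.3889 = 1.1659; the interval is -1.4 ± 1.1659 = (-2.57, -0.23).

(-2.57, -0.23)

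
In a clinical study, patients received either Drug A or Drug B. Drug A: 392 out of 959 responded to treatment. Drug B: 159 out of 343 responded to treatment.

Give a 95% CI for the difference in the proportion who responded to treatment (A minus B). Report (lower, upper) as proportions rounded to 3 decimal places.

(-0.116, 0.006)

p̂₁ = 392/959 = 0.4088 and p̂₂ = 159/343 = 0.4636.
SE₁ = √(p̂₁(1−p̂₁)/n₁) = √(0.4088·0.5912/959) = 0.01587; SE₂ = √(0.4636·0.5364/343) = 0.02693.
Independent samples: SE of the difference = √(SE₁² + SE₂²) = √(0.0002518569 + 0.0007252249) = 0.03126.
z* for 95% confidence is 1.960, so the margin of error is 1.960 × 0.03126 = 0.06127.
Point estimate p̂₁ − p̂₂ = 0.4088 − 0.4636 = -0.0548.
-0.0548 ± 0.06127 → (-0.116, 0.006).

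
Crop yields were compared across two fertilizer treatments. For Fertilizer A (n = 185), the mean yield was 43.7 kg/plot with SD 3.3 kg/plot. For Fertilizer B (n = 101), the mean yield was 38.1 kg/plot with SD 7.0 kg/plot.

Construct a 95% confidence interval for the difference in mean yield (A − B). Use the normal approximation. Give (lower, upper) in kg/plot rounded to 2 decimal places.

(4.15, 7.05)

Per-group SEs: s₁/√n₁ = 3.3/√185 = 0.2426, s₂/√n₂ = 7.0/√101 = 0.6965.
Unpooled SE of the difference: √(0.05885476 + 0.48511225) = 0.7375.
Margin of error = z* · SE = 1.960 × 0.7375 = 1.4455.
x̄₁ − x̄₂ = 43.7 − 38.1 = 5.6000.
CI: 5.6000 ± 1.4455 = (4.15, 7.05).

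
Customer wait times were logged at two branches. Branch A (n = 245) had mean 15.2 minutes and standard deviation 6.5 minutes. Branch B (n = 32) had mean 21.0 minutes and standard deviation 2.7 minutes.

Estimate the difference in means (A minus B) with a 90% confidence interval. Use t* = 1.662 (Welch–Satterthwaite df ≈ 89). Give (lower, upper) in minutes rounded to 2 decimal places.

(-6.85, -4.75)

Per-group SEs: s₁/√n₁ = 6.5/√245 = 0.4153, s₂/√n₂ = 2.7/√32 = 0.4773.
Unpooled SE of the difference: √(0.17247409 + 0.22781529) = 0.6327.
Margin of error = t* · SE = 1.662 × 0.6327 = 1.0515.
x̄₁ − x̄₂ = 15.2 − 21.0 = -5.8000.
CI: -5.8000 ± 1.0515 = (-6.85, -4.75).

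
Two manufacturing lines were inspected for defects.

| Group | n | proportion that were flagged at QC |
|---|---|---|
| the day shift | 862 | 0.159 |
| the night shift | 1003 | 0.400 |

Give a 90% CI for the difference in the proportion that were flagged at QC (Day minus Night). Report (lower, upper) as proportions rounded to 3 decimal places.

(-0.274, -0.208)

The two standard errors are √(0.1590×0.8410/862) = 0.01245 and √(0.4000×0.6000/1003) = 0.01547.
Because the samples are independent, SE_diff = √(0.01245² + 0.01547²) = 0.01986.
Using z* = 1.645 for 90%, ME = 1.645 × 0.01986 = 0.03267.
p̂₁ − p̂₂ = -0.2410; interval -0.2410 ± 0.03267 gives (-0.274, -0.208).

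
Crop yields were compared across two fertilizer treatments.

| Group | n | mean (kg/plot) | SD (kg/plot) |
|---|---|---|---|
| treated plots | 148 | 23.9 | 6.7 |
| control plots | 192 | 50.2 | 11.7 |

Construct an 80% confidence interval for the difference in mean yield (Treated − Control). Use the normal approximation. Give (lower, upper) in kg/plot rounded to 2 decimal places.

Per-group SEs: s₁/√n₁ = 6.7/√148 = 0.5507, s₂/√n₂ = 11.7/√192 = 0.8444.
Unpooled SE of the difference: √(0.30327049 + 0.71301136) = 1.0081.
Margin of error = z* · SE = 1.282 × 1.0081 = 1.2924.
x̄₁ − x̄₂ = 23.9 − 50.2 = -26.3000.
CI: -26.3000 ± 1.2924 = (-27.59, -25.01).

(-27.59, -25.01)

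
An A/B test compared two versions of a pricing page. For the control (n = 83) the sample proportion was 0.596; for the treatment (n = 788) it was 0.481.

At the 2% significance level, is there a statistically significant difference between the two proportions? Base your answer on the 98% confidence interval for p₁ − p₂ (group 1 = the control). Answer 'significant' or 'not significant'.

not significant

The two standard errors are √(0.5960×0.4040/83) = 0.05386 and √(0.4810×0.5190/788) = 0.01780.
Because the samples are independent, SE_diff = √(0.05386² + 0.01780²) = 0.05673.
Using z* = 2.326 for 98%, ME = 2.326 × 0.05673 = 0.13195.
p̂₁ − p̂₂ = 0.1150; interval 0.1150 ± 0.13195 gives (-0.01695, 0.24695).
The interval (-0.01695, 0.24695) contains 0, so the difference is not significant.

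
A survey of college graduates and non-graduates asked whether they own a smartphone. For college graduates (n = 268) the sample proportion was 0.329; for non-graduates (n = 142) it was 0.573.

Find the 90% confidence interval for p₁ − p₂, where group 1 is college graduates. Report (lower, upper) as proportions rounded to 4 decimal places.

The two standard errors are √(0.3290×0.6710/268) = 0.02870 and √(0.5730×0.4270/142) = 0.04151.
Because the samples are independent, SE_diff = √(0.02870² + 0.04151²) = 0.05047.
Using z* = 1.645 for 90%, ME = 1.645 × 0.05047 = 0.08302.
p̂₁ − p̂₂ = -0.2440; interval -0.2440 ± 0.08302 gives (-0.3270, -0.1610).

(-0.3270, -0.1610)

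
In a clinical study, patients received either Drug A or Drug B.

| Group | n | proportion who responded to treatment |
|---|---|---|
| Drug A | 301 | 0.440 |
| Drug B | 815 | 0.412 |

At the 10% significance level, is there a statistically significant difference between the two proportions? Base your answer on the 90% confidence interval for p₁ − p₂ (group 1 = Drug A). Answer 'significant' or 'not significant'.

not significant

Each SE is √(p̂(1−p̂)/n): √(0.4400·0.5600/301) = 0.02861 and √(0.4120·0.5880/815) = 0.01724.
SE(p̂₁ − p̂₂) = √(SE₁² + SE₂²) = √(0.0008185321 + 0.0002972176) = 0.03340, since the two samples are independent.
At 90% confidence z* = 1.645; margin = 1.645 × 0.03340 = 0.05494.
The difference is 0.4400 − 0.4120 = 0.0280, so the interval is 0.0280 ± 0.05494 = (-0.02694, 0.08294).
The interval (-0.02694, 0.08294) contains 0, so the difference is not significant.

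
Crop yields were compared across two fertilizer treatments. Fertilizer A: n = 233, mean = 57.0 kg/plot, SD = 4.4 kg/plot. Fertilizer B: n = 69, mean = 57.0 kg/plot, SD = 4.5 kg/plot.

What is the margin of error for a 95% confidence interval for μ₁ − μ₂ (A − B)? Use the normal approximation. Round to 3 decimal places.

1.203

Per-group SEs: s₁/√n₁ = 4.4/√233 = 0.2883, s₂/√n₂ = 4.5/√69 = 0.5417.
Unpooled SE of the difference: √(0.08311689 + 0.29343889) = 0.6136.
Margin of error = z* · SE = 1.960 × 0.6136 = 1.2027.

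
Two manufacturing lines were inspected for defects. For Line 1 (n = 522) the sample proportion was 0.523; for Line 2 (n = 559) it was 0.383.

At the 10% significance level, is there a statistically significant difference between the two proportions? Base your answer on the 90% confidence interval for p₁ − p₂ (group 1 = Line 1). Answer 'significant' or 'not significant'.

Each SE is √(p̂(1−p̂)/n): √(0.5230·0.4770/522) = 0.02186 and √(0.3830·0.6170/559) = 0.02056.
SE(p̂₁ − p̂₂) = √(SE₁² + SE₂²) = √(0.0004778596 + 0.0004227136) = 0.03001, since the two samples are independent.
At 90% confidence z* = 1.645; margin = 1.645 × 0.03001 = 0.04937.
The difference is 0.5230 − 0.3830 = 0.1400, so the interval is 0.1400 ± 0.04937 = (0.09063, 0.18937).
The interval (0.09063, 0.18937) does not contain 0, so the difference is significant.

significant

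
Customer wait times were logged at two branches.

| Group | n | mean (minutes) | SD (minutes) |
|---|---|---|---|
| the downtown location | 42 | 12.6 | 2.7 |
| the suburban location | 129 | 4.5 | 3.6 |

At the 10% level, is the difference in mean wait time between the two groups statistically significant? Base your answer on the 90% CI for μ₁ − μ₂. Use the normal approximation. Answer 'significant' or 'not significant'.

significant

Standard errors of each mean: 2.7/√42 = 0.4166 and 3.6/√129 = 0.3170.
SE(x̄₁ − x̄₂) = √(0.4166² + 0.3170²) = 0.5235 for independent samples with unequal variances.
With z* = 1.645, the margin is 1.645 × 0.5235 = 0.8612.
x̄₁ − x̄₂ = 12.6 − 4.5 = 8.1000; the interval is 8.1000 ± 0.8612 = (7.2388, 8.9612).
The interval (7.2388, 8.9612) does not contain 0, so the difference is significant.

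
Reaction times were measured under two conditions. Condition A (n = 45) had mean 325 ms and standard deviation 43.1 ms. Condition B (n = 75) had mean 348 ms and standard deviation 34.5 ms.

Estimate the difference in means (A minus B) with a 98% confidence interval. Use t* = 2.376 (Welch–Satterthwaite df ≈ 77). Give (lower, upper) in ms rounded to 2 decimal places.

(-40.96, -5.04)

SE₁ = s₁/√n₁ = 43.1/√45 = 6.4250; SE₂ = 34.5/√75 = 3.9837.
Independent samples, unequal variances: SE_diff = √(SE₁² + SE₂²) = √(41.280625 + 15.86986569) = 7.5598.
t* = 2.376, so margin of error = 2.376 × 7.5598 = 17.9621.
Difference in means = 325 − 348 = -23.0000.
-23.0000 ± 17.9621 → (-40.96, -5.04).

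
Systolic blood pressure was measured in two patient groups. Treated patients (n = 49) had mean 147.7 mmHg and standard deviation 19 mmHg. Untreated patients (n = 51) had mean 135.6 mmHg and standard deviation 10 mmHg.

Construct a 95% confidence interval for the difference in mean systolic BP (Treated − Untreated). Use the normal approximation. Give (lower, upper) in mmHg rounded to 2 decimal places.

(6.11, 18.09)

SE₁ = s₁/√n₁ = 19/√49 = 2.7143; SE₂ = 10/√51 = 1.4003.
Independent samples, unequal variances: SE_diff = √(SE₁² + SE₂²) = √(7.36742449 + 1.96084009) = 3.0542.
z* = 1.960, so margin of error = 1.960 × 3.0542 = 5.9862.
Difference in means = 147.7 − 135.6 = 12.1000.
12.1000 ± 5.9862 → (6.11, 18.09).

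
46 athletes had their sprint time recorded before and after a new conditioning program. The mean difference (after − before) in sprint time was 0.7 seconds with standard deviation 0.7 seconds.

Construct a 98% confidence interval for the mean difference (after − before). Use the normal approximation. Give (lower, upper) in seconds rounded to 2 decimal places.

This is a matched-pairs design, so SE = s_d/√n = 0.7/√46 = 0.1032.
Margin = 2.326 × 0.1032 = 0.2400; the interval is 0.7 ± 0.2400 = (0.46, 0.94).

(0.46, 0.94)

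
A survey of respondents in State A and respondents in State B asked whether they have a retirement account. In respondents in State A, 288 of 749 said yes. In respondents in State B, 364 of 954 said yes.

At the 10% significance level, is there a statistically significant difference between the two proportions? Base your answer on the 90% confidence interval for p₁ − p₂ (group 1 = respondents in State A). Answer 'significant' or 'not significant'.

not significant

First, p̂₁ = 288/749 = 0.3845; p̂₂ = 364/954 = 0.3816.
The two standard errors are √(0.3845×0.6155/749) = 0.01778 and √(0.3816×0.6184/954) = 0.01573.
Because the samples are independent, SE_diff = √(0.01778² + 0.01573²) = 0.02374.
Using z* = 1.645 for 90%, ME = 1.645 × 0.02374 = 0.03905.
p̂₁ − p̂₂ = 0.0029; interval 0.0029 ± 0.03905 gives (-0.03615, 0.04195).
The interval (-0.03615, 0.04195) contains 0, so the difference is not significant.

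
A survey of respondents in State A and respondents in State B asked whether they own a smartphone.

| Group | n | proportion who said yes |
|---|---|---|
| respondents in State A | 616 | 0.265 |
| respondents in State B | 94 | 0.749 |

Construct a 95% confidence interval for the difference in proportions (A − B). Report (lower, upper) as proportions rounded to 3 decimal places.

(-0.578, -0.390)

SE₁ = √(p̂₁(1−p̂₁)/n₁) = √(0.2650·0.7350/616) = 0.01778; SE₂ = √(0.7490·0.2510/94) = 0.04472.
Independent samples: SE of the difference = √(SE₁² + SE₂²) = √(0.0003161284 + 0.0019998784) = 0.04812.
z* for 95% confidence is 1.960, so the margin of error is 1.960 × 0.04812 = 0.09432.
Point estimate p̂₁ − p̂₂ = 0.2650 − 0.7490 = -0.4840.
-0.4840 ± 0.09432 → (-0.578, -0.390).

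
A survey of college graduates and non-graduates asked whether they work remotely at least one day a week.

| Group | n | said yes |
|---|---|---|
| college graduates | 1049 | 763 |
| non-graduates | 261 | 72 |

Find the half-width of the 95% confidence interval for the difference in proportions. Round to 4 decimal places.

0.0606

p̂₁ = 763/1049 = 0.7274 and p̂₂ = 72/261 = 0.2759.
SE₁ = √(p̂₁(1−p̂₁)/n₁) = √(0.7274·0.2726/1049) = 0.01375; SE₂ = √(0.2759·0.7241/261) = 0.02767.
Independent samples: SE of the difference = √(SE₁² + SE₂²) = √(0.0001890625 + 0.0007656289) = 0.03090.
z* for 95% confidence is 1.960, so the margin of error is 1.960 × 0.03090 = 0.06056.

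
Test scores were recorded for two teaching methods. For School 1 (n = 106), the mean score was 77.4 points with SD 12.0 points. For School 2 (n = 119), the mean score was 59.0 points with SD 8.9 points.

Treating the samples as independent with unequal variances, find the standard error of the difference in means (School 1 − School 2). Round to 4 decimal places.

SE₁ = s₁/√n₁ = 12.0/√106 = 1.1655; SE₂ = 8.9/√119 = 0.8159.
Independent samples, unequal variances: SE_diff = √(SE₁² + SE₂²) = √(1.35839025 + 0.66569281) = 1.4227.

1.4227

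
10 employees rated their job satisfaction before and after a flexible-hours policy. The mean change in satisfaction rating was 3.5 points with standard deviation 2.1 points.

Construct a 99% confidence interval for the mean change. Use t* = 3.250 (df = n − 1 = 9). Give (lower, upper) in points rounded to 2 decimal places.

Paired design: SE = s_d/√n = 2.1/√10 = 0.6641.
t* = 3.250; margin of error = 3.250 × 0.6641 = 2.1583.
3.5 ± 2.1583 → (1.34, 5.66).

(1.34, 5.66)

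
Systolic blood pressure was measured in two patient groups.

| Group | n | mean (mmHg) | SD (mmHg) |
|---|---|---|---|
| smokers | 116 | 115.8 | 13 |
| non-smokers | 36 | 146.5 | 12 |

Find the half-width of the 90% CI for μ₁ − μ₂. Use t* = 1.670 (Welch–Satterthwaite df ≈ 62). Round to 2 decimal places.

Per-group SEs: s₁/√n₁ = 13/√116 = 1.2070, s₂/√n₂ = 12/√36 = 2.0000.
Unpooled SE of the difference: √(1.456849 + 4.0) = 2.3360.
Margin of error = t* · SE = 1.670 × 2.3360 = 3.9011.

3.90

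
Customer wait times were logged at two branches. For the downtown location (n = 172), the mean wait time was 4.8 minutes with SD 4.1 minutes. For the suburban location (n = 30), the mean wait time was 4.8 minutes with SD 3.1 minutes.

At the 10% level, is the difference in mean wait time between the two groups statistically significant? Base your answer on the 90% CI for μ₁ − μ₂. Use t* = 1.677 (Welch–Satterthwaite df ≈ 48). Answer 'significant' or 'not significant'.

Standard errors of each mean: 4.1/√172 = 0.3126 and 3.1/√30 = 0.5660.
SE(x̄₁ − x̄₂) = √(0.3126² + 0.5660²) = 0.6466 for independent samples with unequal variances.
With t* = 1.677, the margin is 1.677 × 0.6466 = 1.0843.
x̄₁ − x̄₂ = 4.8 − 4.8 = 0.0000; the interval is 0.0000 ± 1.0843 = (-1.0843, 1.0843).
The interval (-1.0843, 1.0843) contains 0, so the difference is not significant.

not significant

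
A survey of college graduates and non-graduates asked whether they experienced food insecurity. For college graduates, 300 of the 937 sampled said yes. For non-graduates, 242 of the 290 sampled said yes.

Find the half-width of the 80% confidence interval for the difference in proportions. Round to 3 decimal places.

0.034

Sample proportions: 300/937 = 0.3202, 242/290 = 0.8345.
Each SE is √(p̂(1−p̂)/n): √(0.3202·0.6798/937) = 0.01524 and √(0.8345·0.1655/290) = 0.02182.
SE(p̂₁ − p̂₂) = √(SE₁² + SE₂²) = √(0.0002322576 + 0.0004761124) = 0.02662, since the two samples are independent.
At 80% confidence z* = 1.282; margin = 1.282 × 0.02662 = 0.03413.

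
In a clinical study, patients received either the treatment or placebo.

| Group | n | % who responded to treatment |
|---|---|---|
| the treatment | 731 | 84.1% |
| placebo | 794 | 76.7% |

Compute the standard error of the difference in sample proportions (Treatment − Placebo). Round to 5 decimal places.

0.02020

The two standard errors are √(0.8410×0.1590/731) = 0.01353 and √(0.7670×0.2330/794) = 0.01500.
Because the samples are independent, SE_diff = √(0.01353² + 0.01500²) = 0.02020.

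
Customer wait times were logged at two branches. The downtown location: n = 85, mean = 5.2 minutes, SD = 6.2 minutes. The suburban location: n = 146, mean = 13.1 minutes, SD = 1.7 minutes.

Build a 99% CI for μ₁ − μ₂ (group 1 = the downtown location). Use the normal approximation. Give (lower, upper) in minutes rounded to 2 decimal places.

Per-group SEs: s₁/√n₁ = 6.2/√85 = 0.6725, s₂/√n₂ = 1.7/√146 = 0.1407.
Unpooled SE of the difference: √(0.45225625 + 0.01979649) = 0.6871.
Margin of error = z* · SE = 2.576 × 0.6871 = 1.7700.
x̄₁ − x̄₂ = 5.2 − 13.1 = -7.9000.
CI: -7.9000 ± 1.7700 = (-9.67, -6.13).

(-9.67, -6.13)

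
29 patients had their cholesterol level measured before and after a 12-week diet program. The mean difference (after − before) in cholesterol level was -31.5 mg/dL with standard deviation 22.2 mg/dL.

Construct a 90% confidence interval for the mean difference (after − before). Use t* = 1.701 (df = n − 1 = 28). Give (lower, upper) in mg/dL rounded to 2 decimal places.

Paired design: SE = s_d/√n = 22.2/√29 = 4.1224.
t* = 1.701; margin of error = 1.701 × 4.1224 = 7.0122.
-31.5 ± 7.0122 → (-38.51, -24.49).

(-38.51, -24.49)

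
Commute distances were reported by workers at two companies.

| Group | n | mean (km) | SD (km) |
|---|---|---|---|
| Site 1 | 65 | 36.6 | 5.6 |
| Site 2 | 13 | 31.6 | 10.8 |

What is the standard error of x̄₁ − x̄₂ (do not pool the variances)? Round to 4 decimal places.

SE₁ = s₁/√n₁ = 5.6/√65 = 0.6946; SE₂ = 10.8/√13 = 2.9954.
Independent samples, unequal variances: SE_diff = √(SE₁² + SE₂²) = √(0.48246916 + 8.97242116) = 3.0749.

3.0749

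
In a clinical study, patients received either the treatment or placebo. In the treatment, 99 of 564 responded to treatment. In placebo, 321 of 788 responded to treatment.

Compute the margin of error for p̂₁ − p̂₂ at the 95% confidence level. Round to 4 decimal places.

0.0465

Sample proportions: 99/564 = 0.1755, 321/788 = 0.4074.
Each SE is √(p̂(1−p̂)/n): √(0.1755·0.8245/564) = 0.01602 and √(0.4074·0.5926/788) = 0.01750.
SE(p̂₁ − p̂₂) = √(SE₁² + SE₂²) = √(0.0002566404 + 0.00030625) = 0.02373, since the two samples are independent.
At 95% confidence z* = 1.960; margin = 1.960 × 0.02373 = 0.04651.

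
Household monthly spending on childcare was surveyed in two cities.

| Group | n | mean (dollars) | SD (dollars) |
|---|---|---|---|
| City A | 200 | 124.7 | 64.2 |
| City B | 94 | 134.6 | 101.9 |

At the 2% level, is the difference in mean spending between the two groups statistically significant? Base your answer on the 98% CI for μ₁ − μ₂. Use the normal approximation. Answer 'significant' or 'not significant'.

Standard errors of each mean: 64.2/√200 = 4.5396 and 101.9/√94 = 10.5102.
SE(x̄₁ − x̄₂) = √(4.5396² + 10.5102²) = 11.4487 for independent samples with unequal variances.
With z* = 2.326, the margin is 2.326 × 11.4487 = 26.6297.
x̄₁ − x̄₂ = 124.7 − 134.6 = -9.9000; the interval is -9.9000 ± 26.6297 = (-36.5297, 16.7297).
The interval (-36.5297, 16.7297) contains 0, so the difference is not significant.

not significant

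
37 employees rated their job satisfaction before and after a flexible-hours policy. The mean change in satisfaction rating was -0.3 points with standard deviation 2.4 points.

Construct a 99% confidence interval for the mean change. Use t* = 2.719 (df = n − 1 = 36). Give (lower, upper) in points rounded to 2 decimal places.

This is a matched-pairs design, so SE = s_d/√n = 2.4/√37 = 0.3946.
Margin = 2.719 × 0.3946 = 1.0729; the interval is -0.3 ± 1.0729 = (-1.37, 0.77).

(-1.37, 0.77)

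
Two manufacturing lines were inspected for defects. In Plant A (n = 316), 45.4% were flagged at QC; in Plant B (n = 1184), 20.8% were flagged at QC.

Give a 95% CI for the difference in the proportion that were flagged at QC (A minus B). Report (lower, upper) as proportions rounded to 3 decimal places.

(0.186, 0.306)

Each SE is √(p̂(1−p̂)/n): √(0.4540·0.5460/316) = 0.02801 and √(0.2080·0.7920/1184) = 0.01180.
SE(p̂₁ − p̂₂) = √(SE₁² + SE₂²) = √(0.0007845601 + 0.00013924) = 0.03039, since the two samples are independent.
At 95% confidence z* = 1.960; margin = 1.960 × 0.03039 = 0.05956.
The difference is 0.4540 − 0.2080 = 0.2460, so the interval is 0.2460 ± 0.05956 = (0.186, 0.306).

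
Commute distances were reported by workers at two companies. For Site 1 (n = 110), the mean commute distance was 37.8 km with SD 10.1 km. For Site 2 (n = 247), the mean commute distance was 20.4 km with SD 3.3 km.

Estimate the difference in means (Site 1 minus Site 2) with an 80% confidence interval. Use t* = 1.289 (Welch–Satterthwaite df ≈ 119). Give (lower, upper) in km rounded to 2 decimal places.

SE₁ = s₁/√n₁ = 10.1/√110 = 0.9630; SE₂ = 3.3/√247 = 0.2100.
Independent samples, unequal variances: SE_diff = √(SE₁² + SE₂²) = √(0.927369 + 0.0441) = 0.9856.
t* = 1.289, so margin of error = 1.289 × 0.9856 = 1.2704.
Difference in means = 37.8 − 20.4 = 17.4000.
17.4000 ± 1.2704 → (16.13, 18.67).

(16.13, 18.67)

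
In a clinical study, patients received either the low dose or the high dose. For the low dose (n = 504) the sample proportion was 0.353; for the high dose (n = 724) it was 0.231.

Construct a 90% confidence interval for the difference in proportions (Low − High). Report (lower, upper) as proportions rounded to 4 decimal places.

(0.0785, 0.1655)

The two standard errors are √(0.3530×0.6470/504) = 0.02129 and √(0.2310×0.7690/724) = 0.01566.
Because the samples are independent, SE_diff = √(0.02129² + 0.01566²) = 0.02643.
Using z* = 1.645 for 90%, ME = 1.645 × 0.02643 = 0.04348.
p̂₁ − p̂₂ = 0.1220; interval 0.1220 ± 0.04348 gives (0.0785, 0.1655).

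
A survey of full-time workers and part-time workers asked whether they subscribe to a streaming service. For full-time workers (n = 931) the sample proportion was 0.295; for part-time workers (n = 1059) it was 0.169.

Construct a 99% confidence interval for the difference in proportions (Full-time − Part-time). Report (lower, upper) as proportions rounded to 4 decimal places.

(0.0774, 0.1746)

SE₁ = √(p̂₁(1−p̂₁)/n₁) = √(0.2950·0.7050/931) = 0.01495; SE₂ = √(0.1690·0.8310/1059) = 0.01152.
Independent samples: SE of the difference = √(SE₁² + SE₂²) = √(0.0002235025 + 0.0001327104) = 0.01887.
z* for 99% confidence is 2.576, so the margin of error is 2.576 × 0.01887 = 0.04861.
Point estimate p̂₁ − p̂₂ = 0.2950 − 0.1690 = 0.1260.
0.1260 ± 0.04861 → (0.0774, 0.1746).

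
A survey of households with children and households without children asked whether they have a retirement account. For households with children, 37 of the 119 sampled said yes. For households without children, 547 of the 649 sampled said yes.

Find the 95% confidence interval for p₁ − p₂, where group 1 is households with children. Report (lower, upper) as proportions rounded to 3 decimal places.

First, p̂₁ = 37/119 = 0.3109; p̂₂ = 547/649 = 0.8428.
The two standard errors are √(0.3109×0.6891/119) = 0.04243 and √(0.8428×0.1572/649) = 0.01429.
Because the samples are independent, SE_diff = √(0.04243² + 0.01429²) = 0.04477.
Using z* = 1.960 for 95%, ME = 1.960 × 0.04477 = 0.08775.
p̂₁ − p̂₂ = -0.5319; interval -0.5319 ± 0.08775 gives (-0.620, -0.444).

(-0.620, -0.444)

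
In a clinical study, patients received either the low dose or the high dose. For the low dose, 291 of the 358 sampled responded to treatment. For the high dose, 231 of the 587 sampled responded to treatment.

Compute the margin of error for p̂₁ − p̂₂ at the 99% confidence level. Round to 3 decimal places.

p̂₁ = 291/358 = 0.8128 and p̂₂ = 231/587 = 0.3935.
SE₁ = √(p̂₁(1−p̂₁)/n₁) = √(0.8128·0.1872/358) = 0.02062; SE₂ = √(0.3935·0.6065/587) = 0.02016.
Independent samples: SE of the difference = √(SE₁² + SE₂²) = √(0.0004251844 + 0.0004064256) = 0.02884.
z* for 99% confidence is 2.576, so the margin of error is 2.576 × 0.02884 = 0.07429.

0.074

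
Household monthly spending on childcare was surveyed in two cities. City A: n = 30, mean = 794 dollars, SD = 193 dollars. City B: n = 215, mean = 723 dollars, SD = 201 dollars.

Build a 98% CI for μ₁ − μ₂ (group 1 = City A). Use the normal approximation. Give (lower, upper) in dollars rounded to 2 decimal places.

(-16.94, 158.94)

Per-group SEs: s₁/√n₁ = 193/√30 = 35.2368, s₂/√n₂ = 201/√215 = 13.7081.
Unpooled SE of the difference: √(1241.63207424 + 187.91200561) = 37.8093.
Margin of error = z* · SE = 2.326 × 37.8093 = 87.9444.
x̄₁ − x̄₂ = 794 − 723 = 71.0000.
CI: 71.0000 ± 87.9444 = (-16.94, 158.94).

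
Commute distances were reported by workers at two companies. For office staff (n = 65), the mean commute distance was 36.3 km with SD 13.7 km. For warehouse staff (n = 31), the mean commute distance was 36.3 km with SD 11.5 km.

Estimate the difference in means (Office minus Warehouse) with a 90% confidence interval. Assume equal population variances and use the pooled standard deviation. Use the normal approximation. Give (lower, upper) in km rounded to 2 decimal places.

s_p = √[((n₁−1)s₁² + (n₂−1)s₂²)/(n₁+n₂−2)] = √[(64·13.7² + 30·11.5²)/94] = 13.0383.
SE = 13.0383·√(1/65 + 1/31) = 2.8459.
With z* = 1.645, margin = 1.645 × 2.8459 = 4.6815.
x̄₁ − x̄₂ = 36.3 − 36.3 = 0.0000; interval 0.0000 ± 4.6815 = (-4.68, 4.68).

(-4.68, 4.68)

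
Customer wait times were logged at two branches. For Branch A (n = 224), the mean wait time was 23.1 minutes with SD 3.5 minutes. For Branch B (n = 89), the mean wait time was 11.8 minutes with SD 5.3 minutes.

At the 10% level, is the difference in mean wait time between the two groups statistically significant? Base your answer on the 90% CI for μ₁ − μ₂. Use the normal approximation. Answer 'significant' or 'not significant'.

Per-group SEs: s₁/√n₁ = 3.5/√224 = 0.2339, s₂/√n₂ = 5.3/√89 = 0.5618.
Unpooled SE of the difference: √(0.05470921 + 0.31561924) = 0.6085.
Margin of error = z* · SE = 1.645 × 0.6085 = 1.0010.
x̄₁ − x̄₂ = 23.1 − 11.8 = 11.3000.
CI: 11.3000 ± 1.0010 = (10.2990, 12.3010).
The interval (10.2990, 12.3010) does not contain 0, so the difference is significant.

significant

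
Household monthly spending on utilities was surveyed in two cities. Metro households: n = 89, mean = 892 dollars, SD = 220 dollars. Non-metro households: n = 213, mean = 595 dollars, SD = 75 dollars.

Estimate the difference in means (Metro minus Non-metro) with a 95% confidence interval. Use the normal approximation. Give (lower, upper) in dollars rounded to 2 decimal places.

Standard errors of each mean: 220/√89 = 23.3200 and 75/√213 = 5.1389.
SE(x̄₁ − x̄₂) = √(23.3200² + 5.1389²) = 23.8795 for independent samples with unequal variances.
With z* = 1.960, the margin is 1.960 × 23.8795 = 46.8038.
x̄₁ − x̄₂ = 892 − 595 = 297.0000; the interval is 297.0000 ± 46.8038 = (250.20, 343.80).

(250.20, 343.80)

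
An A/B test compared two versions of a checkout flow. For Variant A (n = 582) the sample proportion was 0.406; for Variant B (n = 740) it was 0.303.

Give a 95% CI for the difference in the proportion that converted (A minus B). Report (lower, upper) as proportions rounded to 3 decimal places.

(0.051, 0.155)

Each SE is √(p̂(1−p̂)/n): √(0.4060·0.5940/582) = 0.02036 and √(0.3030·0.6970/740) = 0.01689.
SE(p̂₁ − p̂₂) = √(SE₁² + SE₂²) = √(0.0004145296 + 0.0002852721) = 0.02645, since the two samples are independent.
At 95% confidence z* = 1.960; margin = 1.960 × 0.02645 = 0.05184.
The difference is 0.4060 − 0.3030 = 0.1030, so the interval is 0.1030 ± 0.05184 = (0.051, 0.155).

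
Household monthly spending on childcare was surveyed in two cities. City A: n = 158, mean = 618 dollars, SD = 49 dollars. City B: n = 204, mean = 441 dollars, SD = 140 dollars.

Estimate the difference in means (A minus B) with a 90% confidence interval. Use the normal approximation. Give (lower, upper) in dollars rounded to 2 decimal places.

(159.65, 194.35)

SE₁ = s₁/√n₁ = 49/√158 = 3.8982; SE₂ = 140/√204 = 9.8020.
Independent samples, unequal variances: SE_diff = √(SE₁² + SE₂²) = √(15.19596324 + 96.079204) = 10.5487.
z* = 1.645, so margin of error = 1.645 × 10.5487 = 17.3526.
Difference in means = 618 − 441 = 177.0000.
177.0000 ± 17.3526 → (159.65, 194.35).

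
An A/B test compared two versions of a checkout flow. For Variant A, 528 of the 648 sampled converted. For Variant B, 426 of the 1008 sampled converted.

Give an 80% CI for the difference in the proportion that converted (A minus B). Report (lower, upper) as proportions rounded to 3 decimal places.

(0.364, 0.420)

p̂₁ = 528/648 = 0.8148 and p̂₂ = 426/1008 = 0.4226.
SE₁ = √(p̂₁(1−p̂₁)/n₁) = √(0.8148·0.1852/648) = 0.01526; SE₂ = √(0.4226·0.5774/1008) = 0.01556.
Independent samples: SE of the difference = √(SE₁² + SE₂²) = √(0.0002328676 + 0.0002421136) = 0.02179.
z* for 80% confidence is 1.282, so the margin of error is 1.282 × 0.02179 = 0.02793.
Point estimate p̂₁ − p̂₂ = 0.8148 − 0.4226 = 0.3922.
0.3922 ± 0.02793 → (0.364, 0.420).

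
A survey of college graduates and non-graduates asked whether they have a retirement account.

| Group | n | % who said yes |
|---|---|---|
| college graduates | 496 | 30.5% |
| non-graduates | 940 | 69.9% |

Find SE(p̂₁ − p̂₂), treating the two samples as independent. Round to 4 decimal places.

SE₁ = √(p̂₁(1−p̂₁)/n₁) = √(0.3050·0.6950/496) = 0.02067; SE₂ = √(0.6990·0.3010/940) = 0.01496.
Independent samples: SE of the difference = √(SE₁² + SE₂²) = √(0.0004272489 + 0.0002238016) = 0.02552.

0.0255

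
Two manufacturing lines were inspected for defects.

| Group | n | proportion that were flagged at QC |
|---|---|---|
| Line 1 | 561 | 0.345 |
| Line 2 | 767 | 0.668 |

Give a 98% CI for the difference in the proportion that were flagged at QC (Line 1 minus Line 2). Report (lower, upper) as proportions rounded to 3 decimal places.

(-0.384, -0.262)

SE₁ = √(p̂₁(1−p̂₁)/n₁) = √(0.3450·0.6550/561) = 0.02007; SE₂ = √(0.6680·0.3320/767) = 0.01700.
Independent samples: SE of the difference = √(SE₁² + SE₂²) = √(0.0004028049 + 0.000289) = 0.02630.
z* for 98% confidence is 2.326, so the margin of error is 2.326 × 0.02630 = 0.06117.
Point estimate p̂₁ − p̂₂ = 0.3450 − 0.6680 = -0.3230.
-0.3230 ± 0.06117 → (-0.384, -0.262).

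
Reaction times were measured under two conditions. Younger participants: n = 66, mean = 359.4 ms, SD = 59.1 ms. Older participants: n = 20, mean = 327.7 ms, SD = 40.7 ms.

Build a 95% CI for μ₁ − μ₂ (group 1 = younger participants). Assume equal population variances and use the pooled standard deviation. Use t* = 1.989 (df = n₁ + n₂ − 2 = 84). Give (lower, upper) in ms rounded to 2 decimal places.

Pooled variance s_p² = [65·59.1² + 19·40.7²] / (66+20−2) = 3077.4519, so s_p = 55.4748.
SE_diff = s_p·√(1/n₁ + 1/n₂) = 55.4748·√(1/66 + 1/20) = 14.1598.
t* = 1.989; margin = 1.989 × 14.1598 = 28.1638.
Difference = 359.4 − 327.7 = 31.7000.
31.7000 ± 28.1638 → (3.54, 59.86).

(3.54, 59.86)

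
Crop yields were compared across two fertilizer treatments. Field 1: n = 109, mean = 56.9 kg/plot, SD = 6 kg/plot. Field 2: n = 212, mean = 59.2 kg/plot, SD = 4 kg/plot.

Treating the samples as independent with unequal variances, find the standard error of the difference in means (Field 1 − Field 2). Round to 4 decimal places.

0.6370

SE₁ = s₁/√n₁ = 6/√109 = 0.5747; SE₂ = 4/√212 = 0.2747.
Independent samples, unequal variances: SE_diff = √(SE₁² + SE₂²) = √(0.33028009 + 0.07546009) = 0.6370.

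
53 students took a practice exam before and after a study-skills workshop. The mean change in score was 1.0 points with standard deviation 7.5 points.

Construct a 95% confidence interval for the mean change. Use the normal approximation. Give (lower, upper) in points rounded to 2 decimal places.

(-1.02, 3.02)

Paired design: SE = s_d/√n = 7.5/√53 = 1.0302.
z* = 1.960; margin of error = 1.960 × 1.0302 = 2.0192.
1.0 ± 2.0192 → (-1.02, 3.02).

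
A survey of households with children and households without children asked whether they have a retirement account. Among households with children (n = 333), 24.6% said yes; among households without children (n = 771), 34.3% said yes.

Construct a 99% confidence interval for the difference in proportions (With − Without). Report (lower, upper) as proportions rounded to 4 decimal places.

(-0.1721, -0.0219)

The two standard errors are √(0.2460×0.7540/333) = 0.02360 and √(0.3430×0.6570/771) = 0.01710.
Because the samples are independent, SE_diff = √(0.02360² + 0.01710²) = 0.02914.
Using z* = 2.576 for 99%, ME = 2.576 × 0.02914 = 0.07506.
p̂₁ − p̂₂ = -0.0970; interval -0.0970 ± 0.07506 gives (-0.1721, -0.0219).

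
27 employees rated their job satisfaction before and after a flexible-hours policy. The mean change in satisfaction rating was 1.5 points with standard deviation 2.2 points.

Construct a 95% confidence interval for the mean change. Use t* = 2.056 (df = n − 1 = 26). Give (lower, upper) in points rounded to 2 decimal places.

(0.63, 2.37)

This is a matched-pairs design, so SE = s_d/√n = 2.2/√27 = 0.4234.
Margin = 2.056 × 0.4234 = 0.8705; the interval is 1.5 ± 0.8705 = (0.63, 2.37).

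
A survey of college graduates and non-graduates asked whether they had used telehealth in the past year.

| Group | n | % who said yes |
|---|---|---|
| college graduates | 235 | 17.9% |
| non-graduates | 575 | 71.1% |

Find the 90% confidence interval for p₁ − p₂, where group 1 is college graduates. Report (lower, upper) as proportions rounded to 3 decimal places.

(-0.584, -0.480)

SE₁ = √(p̂₁(1−p̂₁)/n₁) = √(0.1790·0.8210/235) = 0.02501; SE₂ = √(0.7110·0.2890/575) = 0.01890.
Independent samples: SE of the difference = √(SE₁² + SE₂²) = √(0.0006255001 + 0.00035721) = 0.03135.
z* for 90% confidence is 1.645, so the margin of error is 1.645 × 0.03135 = 0.05157.
Point estimate p̂₁ − p̂₂ = 0.1790 − 0.7110 = -0.5320.
-0.5320 ± 0.05157 → (-0.584, -0.480).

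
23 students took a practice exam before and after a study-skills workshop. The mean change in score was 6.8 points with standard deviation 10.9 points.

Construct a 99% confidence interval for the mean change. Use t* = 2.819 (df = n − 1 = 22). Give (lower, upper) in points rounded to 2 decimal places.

Paired design: SE = s_d/√n = 10.9/√23 = 2.2728.
t* = 2.819; margin of error = 2.819 × 2.2728 = 6.4070.
6.8 ± 6.4070 → (0.39, 13.21).

(0.39, 13.21)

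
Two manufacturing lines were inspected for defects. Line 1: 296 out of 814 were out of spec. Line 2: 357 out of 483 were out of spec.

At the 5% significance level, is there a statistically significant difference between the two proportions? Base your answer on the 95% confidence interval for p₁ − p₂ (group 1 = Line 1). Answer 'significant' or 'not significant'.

Sample proportions: 296/814 = 0.3636, 357/483 = 0.7391.
Each SE is √(p̂(1−p̂)/n): √(0.3636·0.6364/814) = 0.01686 and √(0.7391·0.2609/483) = 0.01998.
SE(p̂₁ − p̂₂) = √(SE₁² + SE₂²) = √(0.0002842596 + 0.0003992004) = 0.02614, since the two samples are independent.
At 95% confidence z* = 1.960; margin = 1.960 × 0.02614 = 0.05123.
The difference is 0.3636 − 0.7391 = -0.3755, so the interval is -0.3755 ± 0.05123 = (-0.42673, -0.32427).
The interval (-0.42673, -0.32427) does not contain 0, so the difference is significant.

significant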